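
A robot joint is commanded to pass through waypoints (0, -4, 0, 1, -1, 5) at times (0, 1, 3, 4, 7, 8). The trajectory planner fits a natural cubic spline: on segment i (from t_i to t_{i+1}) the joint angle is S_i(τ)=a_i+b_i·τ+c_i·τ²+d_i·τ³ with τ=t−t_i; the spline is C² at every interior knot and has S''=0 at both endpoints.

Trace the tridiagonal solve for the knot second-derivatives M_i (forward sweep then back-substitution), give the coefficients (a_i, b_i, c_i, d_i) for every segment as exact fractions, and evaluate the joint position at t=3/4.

  seg 0: a=0 b=-13235/2568 c=0 d=2963/2568
  seg 1: a=-4 b=-2173/1284 c=2963/856 d=-1037/1284
  seg 2: a=0 b=3161/1284 c=-1185/856 d=-199/2568
  seg 3: a=1 b=-1385/2568 c=-173/107 d=4043/7704
  seg 4: a=-1 b=5045/1284 c=2659/856 d=-2659/2568
S(3/4) = -185093/54784

Δ: Δ0=-4, Δ1=2, Δ2=1, Δ3=-2/3, Δ4=6
row 1: diag=6, rhs=36; c'=1/3, d'=6
row 2: denom=6−2·1/3=16/3; d'=(-6−2·6)/(16/3)=-27/8
row 3: denom=8−1·3/16=125/16; d'=(-10−1·-27/8)/(125/16)=-106/125
row 4: denom=8−3·48/125=856/125; d'=(40−3·-106/125)/(856/125)=2659/428
back: M4=2659/428
back: M3=-106/125−48/125·2659/428=-346/107
back: M2=-27/8−3/16·-346/107=-1185/428
back: M1=6−1/3·-1185/428=2963/428
M: M0=0, M1=2963/428, M2=-1185/428, M3=-346/107, M4=2659/428, M5=0
seg 0: a=0, c=M0/2=0, d=(M1−M0)/(6·1)=2963/2568, b=Δ0−h0·(2M0+M1)/6=-13235/2568
seg 1: a=-4, c=M1/2=2963/856, d=(M2−M1)/(6·2)=-1037/1284, b=Δ1−h1·(2M1+M2)/6=-2173/1284
seg 2: a=0, c=M2/2=-1185/856, d=(M3−M2)/(6·1)=-199/2568, b=Δ2−h2·(2M2+M3)/6=3161/1284
seg 3: a=1, c=M3/2=-173/107, d=(M4−M3)/(6·3)=4043/7704, b=Δ3−h3·(2M3+M4)/6=-1385/2568
seg 4: a=-1, c=M4/2=2659/856, d=(M5−M4)/(6·1)=-2659/2568, b=Δ4−h4·(2M4+M5)/6=5045/1284
t_q=3/4 → seg 0, τ=3/4; S=0+-13235/2568·τ+0·τ²+2963/2568·τ³=-185093/54784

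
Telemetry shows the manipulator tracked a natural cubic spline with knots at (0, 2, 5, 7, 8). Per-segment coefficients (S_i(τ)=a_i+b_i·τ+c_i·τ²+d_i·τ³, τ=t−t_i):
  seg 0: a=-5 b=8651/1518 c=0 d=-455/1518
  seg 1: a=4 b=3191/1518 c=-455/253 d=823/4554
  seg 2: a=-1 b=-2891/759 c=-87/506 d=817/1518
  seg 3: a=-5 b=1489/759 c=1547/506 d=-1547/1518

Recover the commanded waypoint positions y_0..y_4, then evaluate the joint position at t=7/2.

y_0=-5 y_1=4 y_2=-1 y_3=-5 y_4=-1
S(7/2) = 15045/4048

y_0 = S_0(0) = a_0 = -5
y_1 = S_1(0) = a_1 = 4
y_2 = S_2(0) = a_2 = -1
y_3 = S_3(0) = a_3 = -5
y_4 = S_3(1) = -1
t_q=7/2 is in segment 1 (τ=3/2); S_1(τ)=15045/4048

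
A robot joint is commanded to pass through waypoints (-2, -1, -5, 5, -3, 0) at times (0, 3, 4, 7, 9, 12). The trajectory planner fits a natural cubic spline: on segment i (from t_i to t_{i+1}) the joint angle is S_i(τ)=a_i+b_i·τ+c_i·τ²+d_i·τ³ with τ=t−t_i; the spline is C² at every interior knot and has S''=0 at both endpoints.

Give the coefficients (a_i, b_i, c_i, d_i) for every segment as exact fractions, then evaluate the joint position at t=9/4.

  seg 0: a=-2 b=1121/444 c=0 d=-973/3996
  seg 1: a=-1 b=-899/222 c=-973/444 d=995/444
  seg 2: a=-5 b=-253/148 c=503/111 d=-3797/3996
  seg 3: a=5 b=-13/74 c=-595/148 d=39/37
  seg 4: a=-3 b=-267/74 c=341/148 d=-341/1332
S(9/4) = 8593/9472

Δ: Δ0=1/3, Δ1=-4, Δ2=10/3, Δ3=-4, Δ4=1
row 1: diag=8, rhs=-26; c'=1/8, d'=-13/4
row 2: denom=8−1·1/8=63/8; d'=(44−1·-13/4)/(63/8)=6
row 3: denom=10−3·8/21=62/7; d'=(-44−3·6)/(62/7)=-7
row 4: denom=10−2·7/31=296/31; d'=(30−2·-7)/(296/31)=341/74
back: M4=341/74
back: M3=-7−7/31·341/74=-595/74
back: M2=6−8/21·-595/74=1006/111
back: M1=-13/4−1/8·1006/111=-973/222
M: M0=0, M1=-973/222, M2=1006/111, M3=-595/74, M4=341/74, M5=0
seg 0: a=-2, c=M0/2=0, d=(M1−M0)/(6·3)=-973/3996, b=Δ0−h0·(2M0+M1)/6=1121/444
seg 1: a=-1, c=M1/2=-973/444, d=(M2−M1)/(6·1)=995/444, b=Δ1−h1·(2M1+M2)/6=-899/222
seg 2: a=-5, c=M2/2=503/111, d=(M3−M2)/(6·3)=-3797/3996, b=Δ2−h2·(2M2+M3)/6=-253/148
seg 3: a=5, c=M3/2=-595/148, d=(M4−M3)/(6·2)=39/37, b=Δ3−h3·(2M3+M4)/6=-13/74
seg 4: a=-3, c=M4/2=341/148, d=(M5−M4)/(6·3)=-341/1332, b=Δ4−h4·(2M4+M5)/6=-267/74
t_q=9/4 → seg 0, τ=9/4; S=-2+1121/444·τ+0·τ²+-973/3996·τ³=8593/9472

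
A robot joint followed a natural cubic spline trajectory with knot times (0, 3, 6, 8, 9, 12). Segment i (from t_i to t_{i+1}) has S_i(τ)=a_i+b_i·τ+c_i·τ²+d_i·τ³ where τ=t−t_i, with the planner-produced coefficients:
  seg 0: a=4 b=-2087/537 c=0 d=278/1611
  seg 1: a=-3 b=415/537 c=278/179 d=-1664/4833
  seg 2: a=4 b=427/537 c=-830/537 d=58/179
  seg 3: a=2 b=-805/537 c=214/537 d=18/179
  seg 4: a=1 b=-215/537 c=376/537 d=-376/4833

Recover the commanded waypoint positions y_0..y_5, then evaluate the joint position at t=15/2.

y_0 = S_0(0) = a_0 = 4
y_1 = S_1(0) = a_1 = -3
y_2 = S_2(0) = a_2 = 4
y_3 = S_3(0) = a_3 = 2
y_4 = S_4(0) = a_4 = 1
y_5 = S_4(3) = 4
t_q=15/2 is in segment 2 (τ=3/2); S_2(τ)=2011/716

y_0=4 y_1=-3 y_2=4 y_3=2 y_4=1 y_5=4
S(15/2) = 2011/716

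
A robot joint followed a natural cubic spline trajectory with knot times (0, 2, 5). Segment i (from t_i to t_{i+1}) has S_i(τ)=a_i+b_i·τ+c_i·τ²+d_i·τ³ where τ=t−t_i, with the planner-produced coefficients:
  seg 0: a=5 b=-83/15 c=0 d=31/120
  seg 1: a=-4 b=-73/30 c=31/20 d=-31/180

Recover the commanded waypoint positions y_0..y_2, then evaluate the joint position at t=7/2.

y_0=5 y_1=-4 y_2=-2
S(7/2) = -759/160

y_0 = S_0(0) = a_0 = 5
y_1 = S_1(0) = a_1 = -4
y_2 = S_1(3) = -2
t_q=7/2 is in segment 1 (τ=3/2); S_1(τ)=-759/160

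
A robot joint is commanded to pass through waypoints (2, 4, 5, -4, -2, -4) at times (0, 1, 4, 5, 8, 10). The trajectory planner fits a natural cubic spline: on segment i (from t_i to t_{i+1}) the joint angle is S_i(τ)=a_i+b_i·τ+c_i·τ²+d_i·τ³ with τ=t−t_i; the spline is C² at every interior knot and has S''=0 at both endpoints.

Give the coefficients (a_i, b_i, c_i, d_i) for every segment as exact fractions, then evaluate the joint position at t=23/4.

  seg 0: a=2 b=6287/3825 c=0 d=1363/3825
  seg 1: a=4 b=10376/3825 c=1363/1275 d=-21368/34425
  seg 2: a=5 b=-29194/3825 c=-17279/3825 d=4016/1275
  seg 3: a=-4 b=-1624/225 c=3773/765 d=-26437/34425
  seg 4: a=-2 b=6271/3825 c=-2524/1275 d=1262/3825
S(23/4) = -37879/5440

Δ: Δ0=2, Δ1=1/3, Δ2=-9, Δ3=2/3, Δ4=-1
row 1: diag=8, rhs=-10; c'=3/8, d'=-5/4
row 2: denom=8−3·3/8=55/8; d'=(-56−3·-5/4)/(55/8)=-38/5
row 3: denom=8−1·8/55=432/55; d'=(58−1·-38/5)/(432/55)=451/54
row 4: denom=10−3·55/144=425/48; d'=(-10−3·451/54)/(425/48)=-5048/1275
back: M4=-5048/1275
back: M3=451/54−55/144·-5048/1275=7546/765
back: M2=-38/5−8/55·7546/765=-34558/3825
back: M1=-5/4−3/8·-34558/3825=2726/1275
M: M0=0, M1=2726/1275, M2=-34558/3825, M3=7546/765, M4=-5048/1275, M5=0
seg 0: a=2, c=M0/2=0, d=(M1−M0)/(6·1)=1363/3825, b=Δ0−h0·(2M0+M1)/6=6287/3825
seg 1: a=4, c=M1/2=1363/1275, d=(M2−M1)/(6·3)=-21368/34425, b=Δ1−h1·(2M1+M2)/6=10376/3825
seg 2: a=5, c=M2/2=-17279/3825, d=(M3−M2)/(6·1)=4016/1275, b=Δ2−h2·(2M2+M3)/6=-29194/3825
seg 3: a=-4, c=M3/2=3773/765, d=(M4−M3)/(6·3)=-26437/34425, b=Δ3−h3·(2M3+M4)/6=-1624/225
seg 4: a=-2, c=M4/2=-2524/1275, d=(M5−M4)/(6·2)=1262/3825, b=Δ4−h4·(2M4+M5)/6=6271/3825
t_q=23/4 → seg 3, τ=3/4; S=-4+-1624/225·τ+3773/765·τ²+-26437/34425·τ³=-37879/5440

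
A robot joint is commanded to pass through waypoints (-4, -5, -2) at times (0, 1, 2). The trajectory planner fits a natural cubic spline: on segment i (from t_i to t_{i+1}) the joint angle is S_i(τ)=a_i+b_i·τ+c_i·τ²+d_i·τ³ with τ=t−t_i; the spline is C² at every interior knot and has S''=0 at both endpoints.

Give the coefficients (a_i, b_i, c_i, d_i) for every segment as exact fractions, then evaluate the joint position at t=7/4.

Δ: Δ0=-1, Δ1=3
row 1: diag=4, rhs=24; c'=1/4, d'=6
back: M1=6
M: M0=0, M1=6, M2=0
seg 0: a=-4, c=M0/2=0, d=(M1−M0)/(6·1)=1, b=Δ0−h0·(2M0+M1)/6=-2
seg 1: a=-5, c=M1/2=3, d=(M2−M1)/(6·1)=-1, b=Δ1−h1·(2M1+M2)/6=1
t_q=7/4 → seg 1, τ=3/4; S=-5+1·τ+3·τ²+-1·τ³=-191/64

  seg 0: a=-4 b=-2 c=0 d=1
  seg 1: a=-5 b=1 c=3 d=-1
S(7/4) = -191/64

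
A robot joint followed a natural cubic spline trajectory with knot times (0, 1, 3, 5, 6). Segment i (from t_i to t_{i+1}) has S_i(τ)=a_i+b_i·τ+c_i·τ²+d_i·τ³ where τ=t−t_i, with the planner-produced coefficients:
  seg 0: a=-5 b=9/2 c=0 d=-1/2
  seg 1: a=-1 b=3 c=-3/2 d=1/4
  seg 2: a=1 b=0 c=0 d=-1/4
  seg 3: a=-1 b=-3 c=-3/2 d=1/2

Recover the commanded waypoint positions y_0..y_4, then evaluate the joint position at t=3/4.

y_0 = S_0(0) = a_0 = -5
y_1 = S_1(0) = a_1 = -1
y_2 = S_2(0) = a_2 = 1
y_3 = S_3(0) = a_3 = -1
y_4 = S_3(1) = -5
t_q=3/4 is in segment 0 (τ=3/4); S_0(τ)=-235/128

y_0=-5 y_1=-1 y_2=1 y_3=-1 y_4=-5
S(3/4) = -235/128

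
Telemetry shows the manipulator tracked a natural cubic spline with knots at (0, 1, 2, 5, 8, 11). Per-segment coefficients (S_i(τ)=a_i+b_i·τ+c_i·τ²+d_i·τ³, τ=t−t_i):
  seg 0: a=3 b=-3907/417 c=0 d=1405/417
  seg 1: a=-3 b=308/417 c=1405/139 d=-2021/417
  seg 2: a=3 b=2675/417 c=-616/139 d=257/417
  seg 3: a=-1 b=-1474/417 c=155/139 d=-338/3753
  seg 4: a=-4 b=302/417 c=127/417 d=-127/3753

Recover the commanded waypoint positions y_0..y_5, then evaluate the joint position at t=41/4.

y_0 = S_0(0) = a_0 = 3
y_1 = S_1(0) = a_1 = -3
y_2 = S_2(0) = a_2 = 3
y_3 = S_3(0) = a_3 = -1
y_4 = S_4(0) = a_4 = -4
y_5 = S_4(3) = 0
t_q=41/4 is in segment 4 (τ=9/4); S_4(τ)=-10801/8896

y_0=3 y_1=-3 y_2=3 y_3=-1 y_4=-4 y_5=0
S(41/4) = -10801/8896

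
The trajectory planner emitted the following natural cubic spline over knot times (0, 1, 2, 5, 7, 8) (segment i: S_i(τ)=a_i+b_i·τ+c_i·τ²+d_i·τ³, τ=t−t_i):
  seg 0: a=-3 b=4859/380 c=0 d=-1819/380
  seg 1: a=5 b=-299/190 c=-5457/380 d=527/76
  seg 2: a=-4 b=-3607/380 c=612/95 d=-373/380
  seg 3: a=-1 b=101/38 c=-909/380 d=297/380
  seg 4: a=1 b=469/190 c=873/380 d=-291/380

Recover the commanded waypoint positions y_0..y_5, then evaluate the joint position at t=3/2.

y_0 = S_0(0) = a_0 = -3
y_1 = S_1(0) = a_1 = 5
y_2 = S_2(0) = a_2 = -4
y_3 = S_3(0) = a_3 = -1
y_4 = S_4(0) = a_4 = 1
y_5 = S_4(1) = 5
t_q=3/2 is in segment 1 (τ=1/2); S_1(τ)=4529/3040

y_0=-3 y_1=5 y_2=-4 y_3=-1 y_4=1 y_5=5
S(3/2) = 4529/3040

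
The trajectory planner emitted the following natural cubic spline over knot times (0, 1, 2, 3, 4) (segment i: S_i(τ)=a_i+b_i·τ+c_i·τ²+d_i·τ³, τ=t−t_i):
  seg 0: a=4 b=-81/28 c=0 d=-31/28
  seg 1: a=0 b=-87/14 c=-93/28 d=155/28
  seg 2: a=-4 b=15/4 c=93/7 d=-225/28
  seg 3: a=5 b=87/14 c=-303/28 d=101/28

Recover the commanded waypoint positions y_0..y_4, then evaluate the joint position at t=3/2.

y_0 = S_0(0) = a_0 = 4
y_1 = S_1(0) = a_1 = 0
y_2 = S_2(0) = a_2 = -4
y_3 = S_3(0) = a_3 = 5
y_4 = S_3(1) = 4
t_q=3/2 is in segment 1 (τ=1/2); S_1(τ)=-727/224

y_0=4 y_1=0 y_2=-4 y_3=5 y_4=4
S(3/2) = -727/224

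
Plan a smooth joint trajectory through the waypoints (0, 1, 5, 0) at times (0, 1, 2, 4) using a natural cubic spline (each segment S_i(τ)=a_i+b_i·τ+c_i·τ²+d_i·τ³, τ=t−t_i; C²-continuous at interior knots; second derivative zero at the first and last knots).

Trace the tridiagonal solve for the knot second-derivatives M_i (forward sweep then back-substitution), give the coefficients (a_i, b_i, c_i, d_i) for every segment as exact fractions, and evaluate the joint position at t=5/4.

Δ: Δ0=1, Δ1=4, Δ2=-5/2
row 1: diag=4, rhs=18; c'=1/4, d'=9/2
row 2: denom=6−1·1/4=23/4; d'=(-39−1·9/2)/(23/4)=-174/23
back: M2=-174/23
back: M1=9/2−1/4·-174/23=147/23
M: M0=0, M1=147/23, M2=-174/23, M3=0
seg 0: a=0, c=M0/2=0, d=(M1−M0)/(6·1)=49/46, b=Δ0−h0·(2M0+M1)/6=-3/46
seg 1: a=1, c=M1/2=147/46, d=(M2−M1)/(6·1)=-107/46, b=Δ1−h1·(2M1+M2)/6=72/23
seg 2: a=5, c=M2/2=-87/23, d=(M3−M2)/(6·2)=29/46, b=Δ2−h2·(2M2+M3)/6=117/46
t_q=5/4 → seg 1, τ=1/4; S=1+72/23·τ+147/46·τ²+-107/46·τ³=5729/2944

  seg 0: a=0 b=-3/46 c=0 d=49/46
  seg 1: a=1 b=72/23 c=147/46 d=-107/46
  seg 2: a=5 b=117/46 c=-87/23 d=29/46
S(5/4) = 5729/2944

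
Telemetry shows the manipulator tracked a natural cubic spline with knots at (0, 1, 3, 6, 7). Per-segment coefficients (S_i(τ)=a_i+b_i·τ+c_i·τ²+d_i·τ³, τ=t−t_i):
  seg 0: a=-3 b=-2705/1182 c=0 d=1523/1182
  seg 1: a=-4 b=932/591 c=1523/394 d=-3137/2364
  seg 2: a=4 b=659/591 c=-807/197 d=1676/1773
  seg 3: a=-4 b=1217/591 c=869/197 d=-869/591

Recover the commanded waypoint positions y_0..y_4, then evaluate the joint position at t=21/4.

y_0=-3 y_1=-4 y_2=4 y_3=-4 y_4=1
S(21/4) = -682/197

y_0 = S_0(0) = a_0 = -3
y_1 = S_1(0) = a_1 = -4
y_2 = S_2(0) = a_2 = 4
y_3 = S_3(0) = a_3 = -4
y_4 = S_3(1) = 1
t_q=21/4 is in segment 2 (τ=9/4); S_2(τ)=-682/197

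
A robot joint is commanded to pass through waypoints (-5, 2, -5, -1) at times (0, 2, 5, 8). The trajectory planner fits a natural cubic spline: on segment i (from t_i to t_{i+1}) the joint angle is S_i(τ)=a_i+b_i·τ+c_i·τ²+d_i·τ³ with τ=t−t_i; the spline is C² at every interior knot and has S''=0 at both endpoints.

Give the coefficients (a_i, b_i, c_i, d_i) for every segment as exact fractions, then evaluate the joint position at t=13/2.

Δ: Δ0=7/2, Δ1=-7/3, Δ2=4/3
row 1: diag=10, rhs=-35; c'=3/10, d'=-7/2
row 2: denom=12−3·3/10=111/10; d'=(22−3·-7/2)/(111/10)=325/111
back: M2=325/111
back: M1=-7/2−3/10·325/111=-162/37
M: M0=0, M1=-162/37, M2=325/111, M3=0
seg 0: a=-5, c=M0/2=0, d=(M1−M0)/(6·2)=-27/74, b=Δ0−h0·(2M0+M1)/6=367/74
seg 1: a=2, c=M1/2=-81/37, d=(M2−M1)/(6·3)=811/1998, b=Δ1−h1·(2M1+M2)/6=43/74
seg 2: a=-5, c=M2/2=325/222, d=(M3−M2)/(6·3)=-325/1998, b=Δ2−h2·(2M2+M3)/6=-59/37
t_q=13/2 → seg 2, τ=3/2; S=-5+-59/37·τ+325/222·τ²+-325/1998·τ³=-2751/592

  seg 0: a=-5 b=367/74 c=0 d=-27/74
  seg 1: a=2 b=43/74 c=-81/37 d=811/1998
  seg 2: a=-5 b=-59/37 c=325/222 d=-325/1998
S(13/2) = -2751/592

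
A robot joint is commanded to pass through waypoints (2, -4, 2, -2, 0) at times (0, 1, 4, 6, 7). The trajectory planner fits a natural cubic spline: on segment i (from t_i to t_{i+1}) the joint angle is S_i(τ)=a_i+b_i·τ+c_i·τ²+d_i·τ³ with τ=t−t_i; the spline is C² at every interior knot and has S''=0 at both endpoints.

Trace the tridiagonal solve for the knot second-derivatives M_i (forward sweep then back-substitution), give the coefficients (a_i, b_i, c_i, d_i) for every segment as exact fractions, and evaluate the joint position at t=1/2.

Δ: Δ0=-6, Δ1=2, Δ2=-2, Δ3=2
row 1: diag=8, rhs=48; c'=3/8, d'=6
row 2: denom=10−3·3/8=71/8; d'=(-24−3·6)/(71/8)=-336/71
row 3: denom=6−2·16/71=394/71; d'=(24−2·-336/71)/(394/71)=1188/197
back: M3=1188/197
back: M2=-336/71−16/71·1188/197=-1200/197
back: M1=6−3/8·-1200/197=1632/197
M: M0=0, M1=1632/197, M2=-1200/197, M3=1188/197, M4=0
seg 0: a=2, c=M0/2=0, d=(M1−M0)/(6·1)=272/197, b=Δ0−h0·(2M0+M1)/6=-1454/197
seg 1: a=-4, c=M1/2=816/197, d=(M2−M1)/(6·3)=-472/591, b=Δ1−h1·(2M1+M2)/6=-638/197
seg 2: a=2, c=M2/2=-600/197, d=(M3−M2)/(6·2)=199/197, b=Δ2−h2·(2M2+M3)/6=10/197
seg 3: a=-2, c=M3/2=594/197, d=(M4−M3)/(6·1)=-198/197, b=Δ3−h3·(2M3+M4)/6=-2/197
t_q=1/2 → seg 0, τ=1/2; S=2+-1454/197·τ+0·τ²+272/197·τ³=-299/197

  seg 0: a=2 b=-1454/197 c=0 d=272/197
  seg 1: a=-4 b=-638/197 c=816/197 d=-472/591
  seg 2: a=2 b=10/197 c=-600/197 d=199/197
  seg 3: a=-2 b=-2/197 c=594/197 d=-198/197
S(1/2) = -299/197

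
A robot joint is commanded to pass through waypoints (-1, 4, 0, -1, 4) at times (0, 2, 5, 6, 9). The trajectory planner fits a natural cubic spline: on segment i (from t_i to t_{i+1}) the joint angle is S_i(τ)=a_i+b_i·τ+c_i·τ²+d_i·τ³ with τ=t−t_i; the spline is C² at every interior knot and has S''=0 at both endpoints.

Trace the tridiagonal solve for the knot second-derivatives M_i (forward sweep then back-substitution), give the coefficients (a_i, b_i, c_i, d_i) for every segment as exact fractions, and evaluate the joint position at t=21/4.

  seg 0: a=-1 b=313/93 c=0 d=-161/744
  seg 1: a=4 b=143/186 c=-161/124 d=667/3348
  seg 2: a=0 b=-611/372 c=46/93 d=55/372
  seg 3: a=-1 b=-13/62 c=349/372 d=-349/3348
S(21/4) = -2995/7936

Δ: Δ0=5/2, Δ1=-4/3, Δ2=-1, Δ3=5/3
row 1: diag=10, rhs=-23; c'=3/10, d'=-23/10
row 2: denom=8−3·3/10=71/10; d'=(2−3·-23/10)/(71/10)=89/71
row 3: denom=8−1·10/71=558/71; d'=(16−1·89/71)/(558/71)=349/186
back: M3=349/186
back: M2=89/71−10/71·349/186=92/93
back: M1=-23/10−3/10·92/93=-161/62
M: M0=0, M1=-161/62, M2=92/93, M3=349/186, M4=0
seg 0: a=-1, c=M0/2=0, d=(M1−M0)/(6·2)=-161/744, b=Δ0−h0·(2M0+M1)/6=313/93
seg 1: a=4, c=M1/2=-161/124, d=(M2−M1)/(6·3)=667/3348, b=Δ1−h1·(2M1+M2)/6=143/186
seg 2: a=0, c=M2/2=46/93, d=(M3−M2)/(6·1)=55/372, b=Δ2−h2·(2M2+M3)/6=-611/372
seg 3: a=-1, c=M3/2=349/372, d=(M4−M3)/(6·3)=-349/3348, b=Δ3−h3·(2M3+M4)/6=-13/62
t_q=21/4 → seg 2, τ=1/4; S=0+-611/372·τ+46/93·τ²+55/372·τ³=-2995/7936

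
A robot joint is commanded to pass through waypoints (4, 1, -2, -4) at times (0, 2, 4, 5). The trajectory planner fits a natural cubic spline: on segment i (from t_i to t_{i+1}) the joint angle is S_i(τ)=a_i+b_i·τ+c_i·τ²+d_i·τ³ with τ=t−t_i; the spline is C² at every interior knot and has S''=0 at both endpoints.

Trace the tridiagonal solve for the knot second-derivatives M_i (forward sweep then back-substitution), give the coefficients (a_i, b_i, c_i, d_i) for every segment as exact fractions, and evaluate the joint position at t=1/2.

Δ: Δ0=-3/2, Δ1=-3/2, Δ2=-2
row 1: diag=8, rhs=0; c'=1/4, d'=0
row 2: denom=6−2·1/4=11/2; d'=(-3−2·0)/(11/2)=-6/11
back: M2=-6/11
back: M1=0−1/4·-6/11=3/22
M: M0=0, M1=3/22, M2=-6/11, M3=0
seg 0: a=4, c=M0/2=0, d=(M1−M0)/(6·2)=1/88, b=Δ0−h0·(2M0+M1)/6=-17/11
seg 1: a=1, c=M1/2=3/44, d=(M2−M1)/(6·2)=-5/88, b=Δ1−h1·(2M1+M2)/6=-31/22
seg 2: a=-2, c=M2/2=-3/11, d=(M3−M2)/(6·1)=1/11, b=Δ2−h2·(2M2+M3)/6=-20/11
t_q=1/2 → seg 0, τ=1/2; S=4+-17/11·τ+0·τ²+1/88·τ³=2273/704

  seg 0: a=4 b=-17/11 c=0 d=1/88
  seg 1: a=1 b=-31/22 c=3/44 d=-5/88
  seg 2: a=-2 b=-20/11 c=-3/11 d=1/11
S(1/2) = 2273/704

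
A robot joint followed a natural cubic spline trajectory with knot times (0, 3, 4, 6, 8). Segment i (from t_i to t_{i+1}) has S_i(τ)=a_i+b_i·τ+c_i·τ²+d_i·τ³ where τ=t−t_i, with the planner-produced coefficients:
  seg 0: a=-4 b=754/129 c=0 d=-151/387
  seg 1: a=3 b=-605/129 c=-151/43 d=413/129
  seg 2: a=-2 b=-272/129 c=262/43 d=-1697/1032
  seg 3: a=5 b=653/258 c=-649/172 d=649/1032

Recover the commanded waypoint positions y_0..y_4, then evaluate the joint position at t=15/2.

y_0 = S_0(0) = a_0 = -4
y_1 = S_1(0) = a_1 = 3
y_2 = S_2(0) = a_2 = -2
y_3 = S_3(0) = a_3 = 5
y_4 = S_3(2) = 0
t_q=15/2 is in segment 3 (τ=3/2); S_3(τ)=6685/2752

y_0=-4 y_1=3 y_2=-2 y_3=5 y_4=0
S(15/2) = 6685/2752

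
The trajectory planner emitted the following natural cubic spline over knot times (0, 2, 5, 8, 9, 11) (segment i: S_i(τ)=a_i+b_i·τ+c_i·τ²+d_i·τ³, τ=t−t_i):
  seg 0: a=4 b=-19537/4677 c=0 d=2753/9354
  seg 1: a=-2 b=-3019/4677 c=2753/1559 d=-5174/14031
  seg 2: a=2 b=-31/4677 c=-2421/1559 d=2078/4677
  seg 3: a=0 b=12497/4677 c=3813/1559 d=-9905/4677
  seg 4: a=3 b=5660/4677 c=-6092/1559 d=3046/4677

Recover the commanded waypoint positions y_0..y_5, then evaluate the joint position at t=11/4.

y_0 = S_0(0) = a_0 = 4
y_1 = S_1(0) = a_1 = -2
y_2 = S_2(0) = a_2 = 2
y_3 = S_3(0) = a_3 = 0
y_4 = S_4(0) = a_4 = 3
y_5 = S_4(2) = -5
t_q=11/4 is in segment 1 (τ=3/4); S_1(τ)=-82135/49888

y_0=4 y_1=-2 y_2=2 y_3=0 y_4=3 y_5=-5
S(11/4) = -82135/49888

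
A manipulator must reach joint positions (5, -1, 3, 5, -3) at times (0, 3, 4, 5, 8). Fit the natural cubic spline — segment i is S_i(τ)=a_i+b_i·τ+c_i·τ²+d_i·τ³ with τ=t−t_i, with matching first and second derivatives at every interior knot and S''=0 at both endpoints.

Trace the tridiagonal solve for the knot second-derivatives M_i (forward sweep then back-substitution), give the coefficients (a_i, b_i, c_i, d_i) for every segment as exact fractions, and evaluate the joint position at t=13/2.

  seg 0: a=5 b=-67/15 c=0 d=37/135
  seg 1: a=-1 b=44/15 c=37/15 d=-7/5
  seg 2: a=3 b=11/3 c=-26/15 d=1/15
  seg 3: a=5 b=2/5 c=-23/15 d=23/135
S(13/2) = 109/40

Δ: Δ0=-2, Δ1=4, Δ2=2, Δ3=-8/3
row 1: diag=8, rhs=36; c'=1/8, d'=9/2
row 2: denom=4−1·1/8=31/8; d'=(-12−1·9/2)/(31/8)=-132/31
row 3: denom=8−1·8/31=240/31; d'=(-28−1·-132/31)/(240/31)=-46/15
back: M3=-46/15
back: M2=-132/31−8/31·-46/15=-52/15
back: M1=9/2−1/8·-52/15=74/15
M: M0=0, M1=74/15, M2=-52/15, M3=-46/15, M4=0
seg 0: a=5, c=M0/2=0, d=(M1−M0)/(6·3)=37/135, b=Δ0−h0·(2M0+M1)/6=-67/15
seg 1: a=-1, c=M1/2=37/15, d=(M2−M1)/(6·1)=-7/5, b=Δ1−h1·(2M1+M2)/6=44/15
seg 2: a=3, c=M2/2=-26/15, d=(M3−M2)/(6·1)=1/15, b=Δ2−h2·(2M2+M3)/6=11/3
seg 3: a=5, c=M3/2=-23/15, d=(M4−M3)/(6·3)=23/135, b=Δ3−h3·(2M3+M4)/6=2/5
t_q=13/2 → seg 3, τ=3/2; S=5+2/5·τ+-23/15·τ²+23/135·τ³=109/40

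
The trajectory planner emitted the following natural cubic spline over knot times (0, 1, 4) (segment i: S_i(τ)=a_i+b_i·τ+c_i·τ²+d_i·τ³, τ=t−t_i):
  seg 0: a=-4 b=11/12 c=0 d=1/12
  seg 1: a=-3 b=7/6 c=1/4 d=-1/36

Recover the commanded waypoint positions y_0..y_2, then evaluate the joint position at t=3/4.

y_0 = S_0(0) = a_0 = -4
y_1 = S_1(0) = a_1 = -3
y_2 = S_1(3) = 2
t_q=3/4 is in segment 0 (τ=3/4); S_0(τ)=-839/256

y_0=-4 y_1=-3 y_2=2
S(3/4) = -839/256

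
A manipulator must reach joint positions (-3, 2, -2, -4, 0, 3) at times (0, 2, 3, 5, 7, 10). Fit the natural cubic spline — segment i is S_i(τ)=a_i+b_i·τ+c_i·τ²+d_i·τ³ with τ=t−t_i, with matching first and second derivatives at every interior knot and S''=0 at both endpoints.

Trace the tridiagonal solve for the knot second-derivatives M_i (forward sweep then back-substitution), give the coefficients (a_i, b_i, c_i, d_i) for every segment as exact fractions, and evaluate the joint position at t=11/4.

Δ: Δ0=5/2, Δ1=-4, Δ2=-1, Δ3=2, Δ4=1
row 1: diag=6, rhs=-39; c'=1/6, d'=-13/2
row 2: denom=6−1·1/6=35/6; d'=(18−1·-13/2)/(35/6)=21/5
row 3: denom=8−2·12/35=256/35; d'=(18−2·21/5)/(256/35)=21/16
row 4: denom=10−2·35/128=605/64; d'=(-6−2·21/16)/(605/64)=-552/605
back: M4=-552/605
back: M3=21/16−35/128·-552/605=189/121
back: M2=21/5−12/35·189/121=2217/605
back: M1=-13/2−1/6·2217/605=-4302/605
M: M0=0, M1=-4302/605, M2=2217/605, M3=189/121, M4=-552/605, M5=0
seg 0: a=-3, c=M0/2=0, d=(M1−M0)/(6·2)=-717/1210, b=Δ0−h0·(2M0+M1)/6=5893/1210
seg 1: a=2, c=M1/2=-2151/605, d=(M2−M1)/(6·1)=2173/1210, b=Δ1−h1·(2M1+M2)/6=-2711/1210
seg 2: a=-2, c=M2/2=2217/1210, d=(M3−M2)/(6·2)=-106/605, b=Δ2−h2·(2M2+M3)/6=-218/55
seg 3: a=-4, c=M3/2=189/242, d=(M4−M3)/(6·2)=-499/2420, b=Δ3−h3·(2M3+M4)/6=764/605
seg 4: a=0, c=M4/2=-276/605, d=(M5−M4)/(6·3)=92/1815, b=Δ4−h4·(2M4+M5)/6=1157/605
t_q=11/4 → seg 1, τ=3/4; S=2+-2711/1210·τ+-2151/605·τ²+2173/1210·τ³=-71449/77440

  seg 0: a=-3 b=5893/1210 c=0 d=-717/1210
  seg 1: a=2 b=-2711/1210 c=-2151/605 d=2173/1210
  seg 2: a=-2 b=-218/55 c=2217/1210 d=-106/605
  seg 3: a=-4 b=764/605 c=189/242 d=-499/2420
  seg 4: a=0 b=1157/605 c=-276/605 d=92/1815
S(11/4) = -71449/77440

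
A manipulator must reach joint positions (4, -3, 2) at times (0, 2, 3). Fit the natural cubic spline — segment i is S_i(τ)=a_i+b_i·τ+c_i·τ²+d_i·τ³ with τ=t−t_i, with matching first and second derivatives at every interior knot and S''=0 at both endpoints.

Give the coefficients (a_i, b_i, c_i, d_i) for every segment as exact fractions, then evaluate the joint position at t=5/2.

Δ: Δ0=-7/2, Δ1=5
row 1: diag=6, rhs=51; c'=1/6, d'=17/2
back: M1=17/2
M: M0=0, M1=17/2, M2=0
seg 0: a=4, c=M0/2=0, d=(M1−M0)/(6·2)=17/24, b=Δ0−h0·(2M0+M1)/6=-19/3
seg 1: a=-3, c=M1/2=17/4, d=(M2−M1)/(6·1)=-17/12, b=Δ1−h1·(2M1+M2)/6=13/6
t_q=5/2 → seg 1, τ=1/2; S=-3+13/6·τ+17/4·τ²+-17/12·τ³=-33/32

  seg 0: a=4 b=-19/3 c=0 d=17/24
  seg 1: a=-3 b=13/6 c=17/4 d=-17/12
S(5/2) = -33/32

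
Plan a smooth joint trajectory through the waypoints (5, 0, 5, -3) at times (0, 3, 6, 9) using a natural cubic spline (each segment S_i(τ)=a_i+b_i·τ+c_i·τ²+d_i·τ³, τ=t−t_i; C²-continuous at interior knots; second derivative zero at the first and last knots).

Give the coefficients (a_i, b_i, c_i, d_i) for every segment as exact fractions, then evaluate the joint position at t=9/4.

Δ: Δ0=-5/3, Δ1=5/3, Δ2=-8/3
row 1: diag=12, rhs=20; c'=1/4, d'=5/3
row 2: denom=12−3·1/4=45/4; d'=(-26−3·5/3)/(45/4)=-124/45
back: M2=-124/45
back: M1=5/3−1/4·-124/45=106/45
M: M0=0, M1=106/45, M2=-124/45, M3=0
seg 0: a=5, c=M0/2=0, d=(M1−M0)/(6·3)=53/405, b=Δ0−h0·(2M0+M1)/6=-128/45
seg 1: a=0, c=M1/2=53/45, d=(M2−M1)/(6·3)=-23/81, b=Δ1−h1·(2M1+M2)/6=31/45
seg 2: a=5, c=M2/2=-62/45, d=(M3−M2)/(6·3)=62/405, b=Δ2−h2·(2M2+M3)/6=4/45
t_q=9/4 → seg 0, τ=9/4; S=5+-128/45·τ+0·τ²+53/405·τ³=29/320

  seg 0: a=5 b=-128/45 c=0 d=53/405
  seg 1: a=0 b=31/45 c=53/45 d=-23/81
  seg 2: a=5 b=4/45 c=-62/45 d=62/405
S(9/4) = 29/320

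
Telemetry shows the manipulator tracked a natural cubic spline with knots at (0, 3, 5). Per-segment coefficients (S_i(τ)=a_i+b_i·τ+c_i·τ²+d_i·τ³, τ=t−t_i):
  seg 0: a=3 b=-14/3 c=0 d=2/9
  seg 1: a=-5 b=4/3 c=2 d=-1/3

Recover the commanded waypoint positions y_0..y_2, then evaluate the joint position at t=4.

y_0 = S_0(0) = a_0 = 3
y_1 = S_1(0) = a_1 = -5
y_2 = S_1(2) = 3
t_q=4 is in segment 1 (τ=1); S_1(τ)=-2

y_0=3 y_1=-5 y_2=3
S(4) = -2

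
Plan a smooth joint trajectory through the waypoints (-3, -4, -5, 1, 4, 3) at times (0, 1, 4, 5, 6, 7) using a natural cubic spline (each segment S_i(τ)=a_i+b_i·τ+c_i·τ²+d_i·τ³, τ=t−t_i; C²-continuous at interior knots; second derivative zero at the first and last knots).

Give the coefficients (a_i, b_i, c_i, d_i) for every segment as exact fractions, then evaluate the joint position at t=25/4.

  seg 0: a=-3 b=-1684/2379 c=0 d=-695/2379
  seg 1: a=-4 b=-3769/2379 c=-695/793 d=3077/7137
  seg 2: a=-5 b=878/183 c=2382/793 d=-4286/2379
  seg 3: a=1 b=12848/2379 c=-1904/793 d=1/2379
  seg 4: a=4 b=1427/2379 c=-1903/793 d=1903/2379
S(25/4) = 203641/50752

Δ: Δ0=-1, Δ1=-1/3, Δ2=6, Δ3=3, Δ4=-1
row 1: diag=8, rhs=4; c'=3/8, d'=1/2
row 2: denom=8−3·3/8=55/8; d'=(38−3·1/2)/(55/8)=292/55
row 3: denom=4−1·8/55=212/55; d'=(-18−1·292/55)/(212/55)=-641/106
row 4: denom=4−1·55/212=793/212; d'=(-24−1·-641/106)/(793/212)=-3806/793
back: M4=-3806/793
back: M3=-641/106−55/212·-3806/793=-3808/793
back: M2=292/55−8/55·-3808/793=4764/793
back: M1=1/2−3/8·4764/793=-1390/793
M: M0=0, M1=-1390/793, M2=4764/793, M3=-3808/793, M4=-3806/793, M5=0
seg 0: a=-3, c=M0/2=0, d=(M1−M0)/(6·1)=-695/2379, b=Δ0−h0·(2M0+M1)/6=-1684/2379
seg 1: a=-4, c=M1/2=-695/793, d=(M2−M1)/(6·3)=3077/7137, b=Δ1−h1·(2M1+M2)/6=-3769/2379
seg 2: a=-5, c=M2/2=2382/793, d=(M3−M2)/(6·1)=-4286/2379, b=Δ2−h2·(2M2+M3)/6=878/183
seg 3: a=1, c=M3/2=-1904/793, d=(M4−M3)/(6·1)=1/2379, b=Δ3−h3·(2M3+M4)/6=12848/2379
seg 4: a=4, c=M4/2=-1903/793, d=(M5−M4)/(6·1)=1903/2379, b=Δ4−h4·(2M4+M5)/6=1427/2379
t_q=25/4 → seg 4, τ=1/4; S=4+1427/2379·τ+-1903/793·τ²+1903/2379·τ³=203641/50752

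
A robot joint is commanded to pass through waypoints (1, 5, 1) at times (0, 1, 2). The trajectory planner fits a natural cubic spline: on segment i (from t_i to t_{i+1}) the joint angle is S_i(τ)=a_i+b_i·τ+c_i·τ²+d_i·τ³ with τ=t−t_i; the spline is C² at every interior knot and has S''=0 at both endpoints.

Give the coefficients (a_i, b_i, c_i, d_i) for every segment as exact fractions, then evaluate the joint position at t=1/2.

Δ: Δ0=4, Δ1=-4
row 1: diag=4, rhs=-48; c'=1/4, d'=-12
back: M1=-12
M: M0=0, M1=-12, M2=0
seg 0: a=1, c=M0/2=0, d=(M1−M0)/(6·1)=-2, b=Δ0−h0·(2M0+M1)/6=6
seg 1: a=5, c=M1/2=-6, d=(M2−M1)/(6·1)=2, b=Δ1−h1·(2M1+M2)/6=0
t_q=1/2 → seg 0, τ=1/2; S=1+6·τ+0·τ²+-2·τ³=15/4

  seg 0: a=1 b=6 c=0 d=-2
  seg 1: a=5 b=0 c=-6 d=2
S(1/2) = 15/4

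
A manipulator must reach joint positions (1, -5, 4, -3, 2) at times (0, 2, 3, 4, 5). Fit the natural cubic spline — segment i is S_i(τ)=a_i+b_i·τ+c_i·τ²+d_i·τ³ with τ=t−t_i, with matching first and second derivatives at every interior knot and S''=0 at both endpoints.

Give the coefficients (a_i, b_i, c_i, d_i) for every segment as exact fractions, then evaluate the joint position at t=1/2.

Δ: Δ0=-3, Δ1=9, Δ2=-7, Δ3=5
row 1: diag=6, rhs=72; c'=1/6, d'=12
row 2: denom=4−1·1/6=23/6; d'=(-96−1·12)/(23/6)=-648/23
row 3: denom=4−1·6/23=86/23; d'=(72−1·-648/23)/(86/23)=1152/43
back: M3=1152/43
back: M2=-648/23−6/23·1152/43=-1512/43
back: M1=12−1/6·-1512/43=768/43
M: M0=0, M1=768/43, M2=-1512/43, M3=1152/43, M4=0
seg 0: a=1, c=M0/2=0, d=(M1−M0)/(6·2)=64/43, b=Δ0−h0·(2M0+M1)/6=-385/43
seg 1: a=-5, c=M1/2=384/43, d=(M2−M1)/(6·1)=-380/43, b=Δ1−h1·(2M1+M2)/6=383/43
seg 2: a=4, c=M2/2=-756/43, d=(M3−M2)/(6·1)=444/43, b=Δ2−h2·(2M2+M3)/6=11/43
seg 3: a=-3, c=M3/2=576/43, d=(M4−M3)/(6·1)=-192/43, b=Δ3−h3·(2M3+M4)/6=-169/43
t_q=1/2 → seg 0, τ=1/2; S=1+-385/43·τ+0·τ²+64/43·τ³=-283/86

  seg 0: a=1 b=-385/43 c=0 d=64/43
  seg 1: a=-5 b=383/43 c=384/43 d=-380/43
  seg 2: a=4 b=11/43 c=-756/43 d=444/43
  seg 3: a=-3 b=-169/43 c=576/43 d=-192/43
S(1/2) = -283/86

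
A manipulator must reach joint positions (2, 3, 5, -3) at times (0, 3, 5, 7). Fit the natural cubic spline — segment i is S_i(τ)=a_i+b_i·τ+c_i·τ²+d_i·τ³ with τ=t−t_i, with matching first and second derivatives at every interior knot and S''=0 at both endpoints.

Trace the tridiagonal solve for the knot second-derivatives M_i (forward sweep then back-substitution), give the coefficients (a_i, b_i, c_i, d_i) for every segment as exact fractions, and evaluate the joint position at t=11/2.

  seg 0: a=2 b=-31/114 c=0 d=23/342
  seg 1: a=3 b=88/57 c=23/38 d=-25/57
  seg 2: a=5 b=-74/57 c=-77/38 d=77/228
S(11/2) = 2363/608

Δ: Δ0=1/3, Δ1=1, Δ2=-4
row 1: diag=10, rhs=4; c'=1/5, d'=2/5
row 2: denom=8−2·1/5=38/5; d'=(-30−2·2/5)/(38/5)=-77/19
back: M2=-77/19
back: M1=2/5−1/5·-77/19=23/19
M: M0=0, M1=23/19, M2=-77/19, M3=0
seg 0: a=2, c=M0/2=0, d=(M1−M0)/(6·3)=23/342, b=Δ0−h0·(2M0+M1)/6=-31/114
seg 1: a=3, c=M1/2=23/38, d=(M2−M1)/(6·2)=-25/57, b=Δ1−h1·(2M1+M2)/6=88/57
seg 2: a=5, c=M2/2=-77/38, d=(M3−M2)/(6·2)=77/228, b=Δ2−h2·(2M2+M3)/6=-74/57
t_q=11/2 → seg 2, τ=1/2; S=5+-74/57·τ+-77/38·τ²+77/228·τ³=2363/608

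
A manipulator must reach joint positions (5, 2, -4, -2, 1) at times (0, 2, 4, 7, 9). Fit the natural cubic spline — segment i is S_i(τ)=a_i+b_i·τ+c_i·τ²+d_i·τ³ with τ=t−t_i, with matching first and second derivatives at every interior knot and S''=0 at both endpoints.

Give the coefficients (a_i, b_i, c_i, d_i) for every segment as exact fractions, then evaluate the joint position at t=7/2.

  seg 0: a=5 b=-1867/2064 c=0 d=-1229/8256
  seg 1: a=2 b=-2777/1032 c=-1229/1376 d=3049/8256
  seg 2: a=-4 b=-3781/2064 c=455/344 d=-337/2064
  seg 3: a=-2 b=875/516 c=-101/688 d=101/4128
S(7/2) = -61635/22016

Δ: Δ0=-3/2, Δ1=-3, Δ2=2/3, Δ3=3/2
row 1: diag=8, rhs=-9; c'=1/4, d'=-9/8
row 2: denom=10−2·1/4=19/2; d'=(22−2·-9/8)/(19/2)=97/38
row 3: denom=10−3·6/19=172/19; d'=(5−3·97/38)/(172/19)=-101/344
back: M3=-101/344
back: M2=97/38−6/19·-101/344=455/172
back: M1=-9/8−1/4·455/172=-1229/688
M: M0=0, M1=-1229/688, M2=455/172, M3=-101/344, M4=0
seg 0: a=5, c=M0/2=0, d=(M1−M0)/(6·2)=-1229/8256, b=Δ0−h0·(2M0+M1)/6=-1867/2064
seg 1: a=2, c=M1/2=-1229/1376, d=(M2−M1)/(6·2)=3049/8256, b=Δ1−h1·(2M1+M2)/6=-2777/1032
seg 2: a=-4, c=M2/2=455/344, d=(M3−M2)/(6·3)=-337/2064, b=Δ2−h2·(2M2+M3)/6=-3781/2064
seg 3: a=-2, c=M3/2=-101/688, d=(M4−M3)/(6·2)=101/4128, b=Δ3−h3·(2M3+M4)/6=875/516
t_q=7/2 → seg 1, τ=3/2; S=2+-2777/1032·τ+-1229/1376·τ²+3049/8256·τ³=-61635/22016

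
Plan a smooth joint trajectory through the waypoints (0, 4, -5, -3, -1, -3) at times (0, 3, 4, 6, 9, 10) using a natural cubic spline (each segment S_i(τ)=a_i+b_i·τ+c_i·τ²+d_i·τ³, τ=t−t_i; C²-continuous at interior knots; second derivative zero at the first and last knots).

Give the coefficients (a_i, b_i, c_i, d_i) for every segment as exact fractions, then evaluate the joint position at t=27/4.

Δ: Δ0=4/3, Δ1=-9, Δ2=1, Δ3=2/3, Δ4=-2
row 1: diag=8, rhs=-62; c'=1/8, d'=-31/4
row 2: denom=6−1·1/8=47/8; d'=(60−1·-31/4)/(47/8)=542/47
row 3: denom=10−2·16/47=438/47; d'=(-2−2·542/47)/(438/47)=-589/219
row 4: denom=8−3·47/146=1027/146; d'=(-16−3·-589/219)/(1027/146)=-1158/1027
back: M4=-1158/1027
back: M3=-589/219−47/146·-1158/1027=-7168/3081
back: M2=542/47−16/47·-7168/3081=37970/3081
back: M1=-31/4−1/8·37970/3081=-28624/3081
M: M0=0, M1=-28624/3081, M2=37970/3081, M3=-7168/3081, M4=-1158/1027, M5=0
seg 0: a=0, c=M0/2=0, d=(M1−M0)/(6·3)=-14312/27729, b=Δ0−h0·(2M0+M1)/6=6140/1027
seg 1: a=4, c=M1/2=-14312/3081, d=(M2−M1)/(6·1)=11099/3081, b=Δ1−h1·(2M1+M2)/6=-8172/1027
seg 2: a=-5, c=M2/2=18985/3081, d=(M3−M2)/(6·2)=-7523/6162, b=Δ2−h2·(2M2+M3)/6=-19843/3081
seg 3: a=-3, c=M3/2=-3584/3081, d=(M4−M3)/(6·3)=1847/27729, b=Δ3−h3·(2M3+M4)/6=281/79
seg 4: a=-1, c=M4/2=-579/1027, d=(M5−M4)/(6·1)=193/1027, b=Δ4−h4·(2M4+M5)/6=-1668/1027
t_q=27/4 → seg 3, τ=3/4; S=-3+281/79·τ+-3584/3081·τ²+1847/27729·τ³=-63001/65728

  seg 0: a=0 b=6140/1027 c=0 d=-14312/27729
  seg 1: a=4 b=-8172/1027 c=-14312/3081 d=11099/3081
  seg 2: a=-5 b=-19843/3081 c=18985/3081 d=-7523/6162
  seg 3: a=-3 b=281/79 c=-3584/3081 d=1847/27729
  seg 4: a=-1 b=-1668/1027 c=-579/1027 d=193/1027
S(27/4) = -63001/65728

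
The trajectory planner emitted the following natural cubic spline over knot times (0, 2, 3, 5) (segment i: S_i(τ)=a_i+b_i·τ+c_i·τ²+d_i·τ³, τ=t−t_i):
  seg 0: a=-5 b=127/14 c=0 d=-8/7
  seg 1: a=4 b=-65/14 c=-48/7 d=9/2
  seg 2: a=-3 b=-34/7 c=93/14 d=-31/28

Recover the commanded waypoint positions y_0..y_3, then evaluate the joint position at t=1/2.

y_0 = S_0(0) = a_0 = -5
y_1 = S_1(0) = a_1 = 4
y_2 = S_2(0) = a_2 = -3
y_3 = S_2(2) = 5
t_q=1/2 is in segment 0 (τ=1/2); S_0(τ)=-17/28

y_0=-5 y_1=4 y_2=-3 y_3=5
S(1/2) = -17/28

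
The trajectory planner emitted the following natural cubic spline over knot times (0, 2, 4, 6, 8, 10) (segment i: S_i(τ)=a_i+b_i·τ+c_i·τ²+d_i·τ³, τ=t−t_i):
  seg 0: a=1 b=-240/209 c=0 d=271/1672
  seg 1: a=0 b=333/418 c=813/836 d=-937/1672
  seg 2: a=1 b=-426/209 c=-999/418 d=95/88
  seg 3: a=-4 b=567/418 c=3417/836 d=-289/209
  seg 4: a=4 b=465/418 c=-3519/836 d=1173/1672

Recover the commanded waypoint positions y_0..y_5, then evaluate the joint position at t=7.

y_0=1 y_1=0 y_2=1 y_3=-4 y_4=4 y_5=-5
S(7) = 51/836

y_0 = S_0(0) = a_0 = 1
y_1 = S_1(0) = a_1 = 0
y_2 = S_2(0) = a_2 = 1
y_3 = S_3(0) = a_3 = -4
y_4 = S_4(0) = a_4 = 4
y_5 = S_4(2) = -5
t_q=7 is in segment 3 (τ=1); S_3(τ)=51/836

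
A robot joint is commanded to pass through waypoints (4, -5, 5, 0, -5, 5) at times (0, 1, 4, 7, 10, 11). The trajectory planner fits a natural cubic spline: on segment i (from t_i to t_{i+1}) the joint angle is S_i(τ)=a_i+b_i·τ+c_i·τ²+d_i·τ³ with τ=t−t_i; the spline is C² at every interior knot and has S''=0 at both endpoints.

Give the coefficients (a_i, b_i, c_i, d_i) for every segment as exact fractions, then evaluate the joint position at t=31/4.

Δ: Δ0=-9, Δ1=10/3, Δ2=-5/3, Δ3=-5/3, Δ4=10
row 1: diag=8, rhs=74; c'=3/8, d'=37/4
row 2: denom=12−3·3/8=87/8; d'=(-30−3·37/4)/(87/8)=-154/29
row 3: denom=12−3·8/29=324/29; d'=(0−3·-154/29)/(324/29)=77/54
row 4: denom=8−3·29/108=259/36; d'=(70−3·77/54)/(259/36)=338/37
back: M4=338/37
back: M3=77/54−29/108·338/37=-38/37
back: M2=-154/29−8/29·-38/37=-186/37
back: M1=37/4−3/8·-186/37=412/37
M: M0=0, M1=412/37, M2=-186/37, M3=-38/37, M4=338/37, M5=0
seg 0: a=4, c=M0/2=0, d=(M1−M0)/(6·1)=206/111, b=Δ0−h0·(2M0+M1)/6=-1205/111
seg 1: a=-5, c=M1/2=206/37, d=(M2−M1)/(6·3)=-299/333, b=Δ1−h1·(2M1+M2)/6=-587/111
seg 2: a=5, c=M2/2=-93/37, d=(M3−M2)/(6·3)=2/9, b=Δ2−h2·(2M2+M3)/6=430/111
seg 3: a=0, c=M3/2=-19/37, d=(M4−M3)/(6·3)=188/333, b=Δ3−h3·(2M3+M4)/6=-578/111
seg 4: a=-5, c=M4/2=169/37, d=(M5−M4)/(6·1)=-169/111, b=Δ4−h4·(2M4+M5)/6=772/111
t_q=31/4 → seg 3, τ=3/4; S=0+-578/111·τ+-19/37·τ²+188/333·τ³=-1171/296

  seg 0: a=4 b=-1205/111 c=0 d=206/111
  seg 1: a=-5 b=-587/111 c=206/37 d=-299/333
  seg 2: a=5 b=430/111 c=-93/37 d=2/9
  seg 3: a=0 b=-578/111 c=-19/37 d=188/333
  seg 4: a=-5 b=772/111 c=169/37 d=-169/111
S(31/4) = -1171/296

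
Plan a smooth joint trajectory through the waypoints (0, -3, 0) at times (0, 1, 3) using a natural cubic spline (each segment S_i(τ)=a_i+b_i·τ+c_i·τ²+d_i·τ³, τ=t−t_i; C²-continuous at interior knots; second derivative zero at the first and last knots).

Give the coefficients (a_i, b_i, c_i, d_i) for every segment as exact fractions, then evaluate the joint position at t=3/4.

  seg 0: a=0 b=-15/4 c=0 d=3/4
  seg 1: a=-3 b=-3/2 c=9/4 d=-3/8
S(3/4) = -639/256

Δ: Δ0=-3, Δ1=3/2
row 1: diag=6, rhs=27; c'=1/3, d'=9/2
back: M1=9/2
M: M0=0, M1=9/2, M2=0
seg 0: a=0, c=M0/2=0, d=(M1−M0)/(6·1)=3/4, b=Δ0−h0·(2M0+M1)/6=-15/4
seg 1: a=-3, c=M1/2=9/4, d=(M2−M1)/(6·2)=-3/8, b=Δ1−h1·(2M1+M2)/6=-3/2
t_q=3/4 → seg 0, τ=3/4; S=0+-15/4·τ+0·τ²+3/4·τ³=-639/256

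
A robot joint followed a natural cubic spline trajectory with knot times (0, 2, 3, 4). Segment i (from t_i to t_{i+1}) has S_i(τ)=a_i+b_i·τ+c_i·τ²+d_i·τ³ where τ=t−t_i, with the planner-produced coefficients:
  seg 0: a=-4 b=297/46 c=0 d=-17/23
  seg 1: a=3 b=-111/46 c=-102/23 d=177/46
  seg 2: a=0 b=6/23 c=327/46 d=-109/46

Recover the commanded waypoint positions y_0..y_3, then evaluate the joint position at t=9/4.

y_0=-4 y_1=3 y_2=0 y_3=5
S(9/4) = 279/128

y_0 = S_0(0) = a_0 = -4
y_1 = S_1(0) = a_1 = 3
y_2 = S_2(0) = a_2 = 0
y_3 = S_2(1) = 5
t_q=9/4 is in segment 1 (τ=1/4); S_1(τ)=279/128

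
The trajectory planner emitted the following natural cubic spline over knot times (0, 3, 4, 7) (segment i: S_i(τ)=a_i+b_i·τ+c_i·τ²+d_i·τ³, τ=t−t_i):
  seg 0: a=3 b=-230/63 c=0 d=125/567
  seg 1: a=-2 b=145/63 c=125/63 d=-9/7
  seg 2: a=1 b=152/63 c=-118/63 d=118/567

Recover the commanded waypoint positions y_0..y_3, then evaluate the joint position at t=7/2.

y_0 = S_0(0) = a_0 = 3
y_1 = S_1(0) = a_1 = -2
y_2 = S_2(0) = a_2 = 1
y_3 = S_2(3) = -3
t_q=7/2 is in segment 1 (τ=1/2); S_1(τ)=-37/72

y_0=3 y_1=-2 y_2=1 y_3=-3
S(7/2) = -37/72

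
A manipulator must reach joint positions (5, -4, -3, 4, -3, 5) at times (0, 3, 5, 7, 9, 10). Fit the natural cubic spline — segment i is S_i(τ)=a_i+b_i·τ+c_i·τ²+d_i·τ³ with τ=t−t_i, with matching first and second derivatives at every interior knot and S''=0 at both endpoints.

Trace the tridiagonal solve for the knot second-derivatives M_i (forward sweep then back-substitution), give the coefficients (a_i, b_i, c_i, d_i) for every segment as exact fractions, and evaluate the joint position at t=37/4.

Δ: Δ0=-3, Δ1=1/2, Δ2=7/2, Δ3=-7/2, Δ4=8
row 1: diag=10, rhs=21; c'=1/5, d'=21/10
row 2: denom=8−2·1/5=38/5; d'=(18−2·21/10)/(38/5)=69/38
row 3: denom=8−2·5/19=142/19; d'=(-42−2·69/38)/(142/19)=-867/142
row 4: denom=6−2·19/71=388/71; d'=(69−2·-867/142)/(388/71)=2883/194
back: M4=2883/194
back: M3=-867/142−19/71·2883/194=-978/97
back: M2=69/38−5/19·-978/97=867/194
back: M1=21/10−1/5·867/194=117/97
M: M0=0, M1=117/97, M2=867/194, M3=-978/97, M4=2883/194, M5=0
seg 0: a=5, c=M0/2=0, d=(M1−M0)/(6·3)=13/194, b=Δ0−h0·(2M0+M1)/6=-699/194
seg 1: a=-4, c=M1/2=117/194, d=(M2−M1)/(6·2)=211/776, b=Δ1−h1·(2M1+M2)/6=-174/97
seg 2: a=-3, c=M2/2=867/388, d=(M3−M2)/(6·2)=-941/776, b=Δ2−h2·(2M2+M3)/6=753/194
seg 3: a=4, c=M3/2=-489/97, d=(M4−M3)/(6·2)=1613/776, b=Δ3−h3·(2M3+M4)/6=-168/97
seg 4: a=-3, c=M4/2=2883/388, d=(M5−M4)/(6·1)=-961/388, b=Δ4−h4·(2M4+M5)/6=591/194
t_q=37/4 → seg 4, τ=1/4; S=-3+591/194·τ+2883/388·τ²+-961/388·τ³=-45013/24832

  seg 0: a=5 b=-699/194 c=0 d=13/194
  seg 1: a=-4 b=-174/97 c=117/194 d=211/776
  seg 2: a=-3 b=753/194 c=867/388 d=-941/776
  seg 3: a=4 b=-168/97 c=-489/97 d=1613/776
  seg 4: a=-3 b=591/194 c=2883/388 d=-961/388
S(37/4) = -45013/24832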